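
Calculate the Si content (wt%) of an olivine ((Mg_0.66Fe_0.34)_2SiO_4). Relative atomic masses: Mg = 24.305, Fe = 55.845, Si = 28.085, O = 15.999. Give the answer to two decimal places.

Formula mass = 1.32×24.305 + 0.68×55.845 + 1×28.085 + 4×15.999 = 162.138 g/mol, of which 28.085 g is Si.
So Si makes up 28.085/162.138 = 0.1732 of the mass, i.e. 17.32%.

17.32 wt%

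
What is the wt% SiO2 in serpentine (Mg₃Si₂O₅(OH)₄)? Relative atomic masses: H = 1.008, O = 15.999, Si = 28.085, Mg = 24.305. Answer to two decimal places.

Formula mass = 277.108 g/mol.
2 Si → 2.0000 mol SiO2 per formula unit; M(SiO2) = 60.083, so SiO2 mass = 120.166 g.
120.166/277.108 × 100 = 43.36 wt%.

43.36 wt%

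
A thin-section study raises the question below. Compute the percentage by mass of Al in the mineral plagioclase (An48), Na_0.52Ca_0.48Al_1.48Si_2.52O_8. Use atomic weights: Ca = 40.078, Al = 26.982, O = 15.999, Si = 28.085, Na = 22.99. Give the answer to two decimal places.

Formula mass = 0.52·22.99 + 0.48·40.078 + 1.48·26.982 + 2.52·28.085 + 8·15.999 = 269.892 g/mol, of which 39.933 g is Al.
So Al makes up 39.933/269.892 = 0.1480 of the mass, i.e. 14.80%.

14.80 weight percent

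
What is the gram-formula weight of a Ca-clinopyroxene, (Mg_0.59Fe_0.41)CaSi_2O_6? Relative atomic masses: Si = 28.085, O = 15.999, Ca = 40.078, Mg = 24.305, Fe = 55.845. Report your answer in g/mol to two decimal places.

229.48 g/mol

M = 0.59×24.305 + 0.41×55.845 + 1×40.078 + 2×28.085 + 6×15.999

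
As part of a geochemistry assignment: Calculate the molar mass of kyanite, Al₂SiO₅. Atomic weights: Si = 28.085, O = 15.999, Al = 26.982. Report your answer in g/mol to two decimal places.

The formula mass is the sum 2×26.982 + 1×28.085 + 5×15.999.

162.04 g/mol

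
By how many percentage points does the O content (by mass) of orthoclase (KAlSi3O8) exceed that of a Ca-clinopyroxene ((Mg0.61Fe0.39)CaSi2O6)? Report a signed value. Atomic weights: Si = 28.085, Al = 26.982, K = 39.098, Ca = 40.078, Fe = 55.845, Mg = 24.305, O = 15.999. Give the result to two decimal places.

First mineral: 127.992 g O in 278.327 g formula = 45.99 wt% O.
Second mineral: 95.994 g O in 228.848 g formula = 41.95 wt% O.
45.99% − 41.95% gives a difference of 4.04 percentage points.

4.04 percentage points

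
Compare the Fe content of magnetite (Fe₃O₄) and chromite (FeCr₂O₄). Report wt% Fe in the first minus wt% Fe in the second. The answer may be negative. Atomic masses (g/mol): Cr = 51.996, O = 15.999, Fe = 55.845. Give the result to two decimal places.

47.41 percentage points

First mineral: 167.535 g Fe in 231.531 g formula = 72.36 wt% Fe.
Second mineral: 55.845 g Fe in 223.833 g formula = 24.95 wt% Fe.
72.36% − 24.95% gives a difference of 47.41 percentage points.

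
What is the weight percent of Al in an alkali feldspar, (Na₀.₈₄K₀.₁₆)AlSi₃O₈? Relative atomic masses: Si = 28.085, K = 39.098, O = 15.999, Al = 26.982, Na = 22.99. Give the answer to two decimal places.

Formula mass = 0.84·22.99 + 0.16·39.098 + 1·26.982 + 3·28.085 + 8·15.999 = 264.796 g/mol, of which 26.982 g is Al.
So Al makes up 26.982/264.796 = 0.1019 of the mass, i.e. 10.19%.

10.19 wt%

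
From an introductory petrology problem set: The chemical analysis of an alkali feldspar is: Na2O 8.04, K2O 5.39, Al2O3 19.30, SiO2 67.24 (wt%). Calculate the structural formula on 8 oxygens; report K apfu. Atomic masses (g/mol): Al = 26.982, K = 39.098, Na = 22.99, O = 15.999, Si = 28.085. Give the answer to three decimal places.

0.306 K apfu

8.04 wt% Na2O ÷ 61.979 g/mol = 0.12972 mol, giving 0.25944 Na and 0.12972 O.
5.39 wt% K2O ÷ 94.195 g/mol = 0.05722 mol, giving 0.11444 K and 0.05722 O.
19.30 wt% Al2O3 ÷ 101.961 g/mol = 0.18929 mol, giving 0.37858 Al and 0.56787 O.
67.24 wt% SiO2 ÷ 60.083 g/mol = 1.11912 mol, giving 1.11912 Si and 2.23824 O.
Oxygen sums to 2.99305; scaling by 8/2.99305 = 2.67286 puts the formula on 8 O.
K: 0.11444 × 2.67286 = 0.306 atoms per formula unit.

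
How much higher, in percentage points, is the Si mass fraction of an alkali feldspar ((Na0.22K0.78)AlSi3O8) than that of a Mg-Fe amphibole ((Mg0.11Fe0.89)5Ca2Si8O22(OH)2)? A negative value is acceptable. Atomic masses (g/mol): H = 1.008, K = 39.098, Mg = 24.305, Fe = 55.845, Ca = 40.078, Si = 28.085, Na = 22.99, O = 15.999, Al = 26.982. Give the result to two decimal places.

First mineral: 84.255 g Si in 274.783 g formula = 30.66 wt% Si.
Second mineral: 224.680 g Si in 952.706 g formula = 23.58 wt% Si.
30.66% − 23.58% gives a difference of 7.08 percentage points.

7.08 percentage points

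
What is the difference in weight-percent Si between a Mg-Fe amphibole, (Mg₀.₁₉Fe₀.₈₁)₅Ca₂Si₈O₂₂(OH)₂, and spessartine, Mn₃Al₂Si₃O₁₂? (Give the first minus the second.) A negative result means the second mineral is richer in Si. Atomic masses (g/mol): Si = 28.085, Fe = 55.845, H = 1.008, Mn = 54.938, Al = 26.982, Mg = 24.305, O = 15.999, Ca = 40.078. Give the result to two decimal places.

Si in (Mg₀.₁₉Fe₀.₈₁)₅Ca₂Si₈O₂₂(OH)₂: molar mass 940.090 g/mol; 8×28.085 = 224.680 g → 23.90 wt%.
Si in Mn₃Al₂Si₃O₁₂: molar mass 495.021 g/mol; 3×28.085 = 84.255 g → 17.02 wt%.
Difference = 23.90 − 17.02 = 6.88 percentage points.

6.88 percentage points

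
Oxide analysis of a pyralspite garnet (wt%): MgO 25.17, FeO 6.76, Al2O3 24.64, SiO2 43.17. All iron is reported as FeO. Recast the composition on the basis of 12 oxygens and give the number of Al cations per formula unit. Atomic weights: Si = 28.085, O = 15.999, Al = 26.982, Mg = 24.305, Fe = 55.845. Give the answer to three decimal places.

MgO (M=40.304): mol = 0.62450; Mg = 0.62450, O = 0.62450.
FeO (M=71.844): mol = 0.09409; Fe = 0.09409, O = 0.09409.
Al2O3 (M=101.961): mol = 0.24166; Al = 0.48332, O = 0.72498.
SiO2 (M=60.083): mol = 0.71851; Si = 0.71851, O = 1.43702.
ΣO = 2.88059; factor = 12/ΣO = 4.16581.
Al apfu = 0.48332 × 4.16581 = 2.013.

2.013 Al apfu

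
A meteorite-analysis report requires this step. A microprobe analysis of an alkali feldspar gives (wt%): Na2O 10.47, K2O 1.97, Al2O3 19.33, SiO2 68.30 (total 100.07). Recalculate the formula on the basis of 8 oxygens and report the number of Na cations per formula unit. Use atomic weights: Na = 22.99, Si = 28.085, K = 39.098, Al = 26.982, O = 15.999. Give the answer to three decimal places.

0.891 Na apfu

Na2O (M=61.979): mol = 0.16893; Na = 0.33786, O = 0.16893.
K2O (M=94.195): mol = 0.02091; K = 0.04182, O = 0.02091.
Al2O3 (M=101.961): mol = 0.18958; Al = 0.37916, O = 0.56874.
SiO2 (M=60.083): mol = 1.13676; Si = 1.13676, O = 2.27352.
ΣO = 3.03210; factor = 8/ΣO = 2.63844.
Na apfu = 0.33786 × 2.63844 = 0.891.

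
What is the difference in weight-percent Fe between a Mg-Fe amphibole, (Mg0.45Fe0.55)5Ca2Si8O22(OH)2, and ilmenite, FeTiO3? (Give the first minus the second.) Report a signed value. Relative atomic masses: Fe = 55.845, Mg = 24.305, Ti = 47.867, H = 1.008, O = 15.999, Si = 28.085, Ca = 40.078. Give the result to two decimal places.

Fe in (Mg0.45Fe0.55)5Ca2Si8O22(OH)2: molar mass 899.088 g/mol; 2.75×55.845 = 153.574 g → 17.08 wt%.
Fe in FeTiO3: molar mass 151.709 g/mol; 1×55.845 = 55.845 g → 36.81 wt%.
Difference = 17.08 − 36.81 = -19.73 percentage points.

-19.73 percentage points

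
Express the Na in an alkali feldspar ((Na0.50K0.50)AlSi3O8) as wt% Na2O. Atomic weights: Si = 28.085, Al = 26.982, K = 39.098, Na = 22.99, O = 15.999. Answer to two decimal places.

5.73 wt%

Molar mass of (Na0.50K0.50)AlSi3O8 = 0.50·22.99 + 0.50·39.098 + 1·26.982 + 3·28.085 + 8·15.999 = 270.273 g/mol.
Each formula unit contains 0.50 Na, equivalent to 0.50/2 = 0.2500 mol Na2O.
M(Na2O) = 2×22.99 + 1×15.999 = 61.979 g/mol.
Mass of Na2O per formula unit = 0.2500 × 61.979 = 15.495 g.
Na2O wt% = 15.495 / 270.273 × 100 = 5.73%.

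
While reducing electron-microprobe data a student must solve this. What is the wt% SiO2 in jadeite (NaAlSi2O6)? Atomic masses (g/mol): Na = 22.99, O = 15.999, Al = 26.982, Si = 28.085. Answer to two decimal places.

59.45 wt%

Formula mass = 202.136 g/mol.
2 Si → 2.0000 mol SiO2 per formula unit; M(SiO2) = 60.083, so SiO2 mass = 120.166 g.
120.166/202.136 × 100 = 59.45 wt%.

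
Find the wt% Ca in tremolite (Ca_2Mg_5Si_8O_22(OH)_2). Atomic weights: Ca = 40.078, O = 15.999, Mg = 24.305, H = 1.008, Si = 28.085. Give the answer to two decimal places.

9.87 weight percent

Formula mass = 2×40.078 + 5×24.305 + 8×28.085 + 24×15.999 + 2×1.008 = 812.353 g/mol, of which 80.156 g is Ca.
So Ca makes up 80.156/812.353 = 0.0987 of the mass, i.e. 9.87%.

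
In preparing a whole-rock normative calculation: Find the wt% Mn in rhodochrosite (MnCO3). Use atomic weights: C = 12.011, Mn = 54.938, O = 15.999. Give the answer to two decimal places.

M(MnCO3) = 114.946 g/mol.
Mn contributes 1 × 54.938 = 54.938 g per mole.
54.938/114.946 = 0.4779 → 47.79%.

47.79 wt%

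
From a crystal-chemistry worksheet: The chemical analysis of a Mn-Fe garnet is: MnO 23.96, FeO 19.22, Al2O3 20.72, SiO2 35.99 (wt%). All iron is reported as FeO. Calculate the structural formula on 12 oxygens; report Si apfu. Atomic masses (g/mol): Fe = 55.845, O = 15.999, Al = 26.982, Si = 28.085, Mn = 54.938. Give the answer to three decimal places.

MnO (M=70.937): mol = 0.33776; Mn = 0.33776, O = 0.33776.
FeO (M=71.844): mol = 0.26752; Fe = 0.26752, O = 0.26752.
Al2O3 (M=101.961): mol = 0.20321; Al = 0.40642, O = 0.60963.
SiO2 (M=60.083): mol = 0.59900; Si = 0.59900, O = 1.19800.
ΣO = 2.41291; factor = 12/ΣO = 4.97325.
Si apfu = 0.59900 × 4.97325 = 2.979.

2.979 Si apfu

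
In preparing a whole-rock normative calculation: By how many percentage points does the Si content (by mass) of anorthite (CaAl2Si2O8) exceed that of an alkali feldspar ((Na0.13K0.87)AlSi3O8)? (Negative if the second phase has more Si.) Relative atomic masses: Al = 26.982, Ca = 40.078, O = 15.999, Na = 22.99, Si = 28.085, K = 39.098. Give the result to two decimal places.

-10.31 percentage points

Si in CaAl2Si2O8: molar mass 278.204 g/mol; 2×28.085 = 56.170 g → 20.19 wt%.
Si in (Na0.13K0.87)AlSi3O8: molar mass 276.233 g/mol; 3×28.085 = 84.255 g → 30.50 wt%.
Difference = 20.19 − 30.50 = -10.31 percentage points.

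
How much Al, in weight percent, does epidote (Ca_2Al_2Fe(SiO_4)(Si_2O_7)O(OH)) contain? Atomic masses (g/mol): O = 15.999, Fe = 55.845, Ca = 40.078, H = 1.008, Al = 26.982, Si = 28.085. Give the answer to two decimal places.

Molar mass of Ca_2Al_2Fe(SiO_4)(Si_2O_7)O(OH): 2·40.078 + 2·26.982 + 1·55.845 + 3·28.085 + 13·15.999 + 1·1.008 = 483.215 g/mol.
Mass of Al per formula unit: 2 × 26.982 = 53.964 g.
Weight fraction Al = 53.964 / 483.215 = 0.1117.

11.17 weight percent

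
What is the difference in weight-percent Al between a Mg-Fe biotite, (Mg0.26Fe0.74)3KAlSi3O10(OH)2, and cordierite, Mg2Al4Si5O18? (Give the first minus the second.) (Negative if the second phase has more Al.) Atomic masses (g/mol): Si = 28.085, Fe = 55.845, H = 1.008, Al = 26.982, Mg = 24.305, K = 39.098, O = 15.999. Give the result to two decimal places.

-12.91 percentage points

M((Mg0.26Fe0.74)3KAlSi3O10(OH)2) = 487.273 g/mol, so wt% Al = 26.982/487.273 × 100 = 5.54%.
M(Mg2Al4Si5O18) = 584.945 g/mol, so wt% Al = 107.928/584.945 × 100 = 18.45%.
5.54 − 18.45 = -12.91 pp.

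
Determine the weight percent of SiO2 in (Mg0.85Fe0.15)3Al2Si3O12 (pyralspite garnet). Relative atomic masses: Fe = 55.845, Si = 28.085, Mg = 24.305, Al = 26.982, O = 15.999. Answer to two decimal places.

Formula mass = 417.315 g/mol.
3 Si → 3.0000 mol SiO2 per formula unit; M(SiO2) = 60.083, so SiO2 mass = 180.249 g.
180.249/417.315 × 100 = 43.19 wt%.

43.19 wt%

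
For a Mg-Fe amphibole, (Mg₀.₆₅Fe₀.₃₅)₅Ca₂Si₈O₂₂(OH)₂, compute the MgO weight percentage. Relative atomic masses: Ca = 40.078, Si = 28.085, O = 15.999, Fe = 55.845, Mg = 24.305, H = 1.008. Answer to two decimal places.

Formula mass = 867.548 g/mol.
3.25 Mg → 3.2500 mol MgO per formula unit; M(MgO) = 40.304, so MgO mass = 130.988 g.
130.988/867.548 × 100 = 15.10 wt%.

15.10 wt%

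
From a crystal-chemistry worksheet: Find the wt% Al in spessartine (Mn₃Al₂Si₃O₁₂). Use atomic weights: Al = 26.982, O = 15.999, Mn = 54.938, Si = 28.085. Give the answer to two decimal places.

M(Mn₃Al₂Si₃O₁₂) = 495.021 g/mol.
Al contributes 2 × 26.982 = 53.964 g per mole.
53.964/495.021 = 0.1090 → 10.90%.

10.90 mass %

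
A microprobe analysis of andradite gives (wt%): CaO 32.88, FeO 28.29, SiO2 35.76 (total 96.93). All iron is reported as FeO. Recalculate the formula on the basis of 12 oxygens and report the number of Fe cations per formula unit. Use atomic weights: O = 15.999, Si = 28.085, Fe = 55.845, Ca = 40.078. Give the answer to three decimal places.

2.177 Fe apfu

CaO: 32.88/56.077 = 0.58634 mol → 0.58634 mol Ca, 0.58634 mol O.
FeO: 28.29/71.844 = 0.39377 mol → 0.39377 mol Fe, 0.39377 mol O.
SiO2: 35.76/60.083 = 0.59518 mol → 0.59518 mol Si, 1.19036 mol O.
Total oxygen = 2.17047 mol. Normalization factor = 12/2.17047 = 5.52876.
Fe per 12 O = 0.39377 × 5.52876 = 2.177.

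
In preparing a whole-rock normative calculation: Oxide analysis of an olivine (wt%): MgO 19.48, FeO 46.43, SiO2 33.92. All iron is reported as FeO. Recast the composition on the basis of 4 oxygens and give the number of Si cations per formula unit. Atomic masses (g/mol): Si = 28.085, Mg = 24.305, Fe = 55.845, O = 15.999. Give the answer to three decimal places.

MgO: 19.48/40.304 = 0.48333 mol → 0.48333 mol Mg, 0.48333 mol O.
FeO: 46.43/71.844 = 0.64626 mol → 0.64626 mol Fe, 0.64626 mol O.
SiO2: 33.92/60.083 = 0.56455 mol → 0.56455 mol Si, 1.12910 mol O.
Total oxygen = 2.25869 mol. Normalization factor = 4/2.25869 = 1.77094.
Si per 4 O = 0.56455 × 1.77094 = 1.000.

1.000 Si apfu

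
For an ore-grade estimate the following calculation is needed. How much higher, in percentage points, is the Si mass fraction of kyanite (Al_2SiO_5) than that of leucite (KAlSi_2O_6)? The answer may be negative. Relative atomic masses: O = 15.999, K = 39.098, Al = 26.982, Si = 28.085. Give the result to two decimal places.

-8.41 percentage points

First mineral: 28.085 g Si in 162.044 g formula = 17.33 wt% Si.
Second mineral: 56.170 g Si in 218.244 g formula = 25.74 wt% Si.
17.33% − 25.74% gives a difference of -8.41 percentage points.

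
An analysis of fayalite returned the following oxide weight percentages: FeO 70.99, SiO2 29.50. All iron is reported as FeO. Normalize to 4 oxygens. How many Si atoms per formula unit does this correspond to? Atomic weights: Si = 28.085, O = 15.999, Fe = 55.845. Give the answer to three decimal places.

0.997 Si apfu

FeO: 70.99/71.844 = 0.98811 mol → 0.98811 mol Fe, 0.98811 mol O.
SiO2: 29.50/60.083 = 0.49099 mol → 0.49099 mol Si, 0.98198 mol O.
Total oxygen = 1.97009 mol. Normalization factor = 4/1.97009 = 2.03036.
Si per 4 O = 0.49099 × 2.03036 = 0.997.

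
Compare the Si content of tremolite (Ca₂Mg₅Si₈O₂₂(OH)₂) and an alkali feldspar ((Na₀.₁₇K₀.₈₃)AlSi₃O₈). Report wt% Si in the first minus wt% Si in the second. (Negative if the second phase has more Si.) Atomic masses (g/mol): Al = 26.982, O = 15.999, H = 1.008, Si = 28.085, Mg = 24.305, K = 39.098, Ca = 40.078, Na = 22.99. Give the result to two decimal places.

Si in Ca₂Mg₅Si₈O₂₂(OH)₂: molar mass 812.353 g/mol; 8×28.085 = 224.680 g → 27.66 wt%.
Si in (Na₀.₁₇K₀.₈₃)AlSi₃O₈: molar mass 275.589 g/mol; 3×28.085 = 84.255 g → 30.57 wt%.
Difference = 27.66 − 30.57 = -2.91 percentage points.

-2.91 percentage points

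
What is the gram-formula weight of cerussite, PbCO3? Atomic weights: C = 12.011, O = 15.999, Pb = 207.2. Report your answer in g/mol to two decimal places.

267.21 g/mol

M = 1(207.2) + 1(12.011) + 3(15.999)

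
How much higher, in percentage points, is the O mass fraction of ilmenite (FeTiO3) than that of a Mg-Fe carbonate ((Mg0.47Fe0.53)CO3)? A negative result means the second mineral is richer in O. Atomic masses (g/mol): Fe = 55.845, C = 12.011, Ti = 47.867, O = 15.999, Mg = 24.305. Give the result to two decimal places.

-15.87 percentage points

First mineral: 47.997 g O in 151.709 g formula = 31.64 wt% O.
Second mineral: 47.997 g O in 101.029 g formula = 47.51 wt% O.
31.64% − 47.51% gives a difference of -15.87 percentage points.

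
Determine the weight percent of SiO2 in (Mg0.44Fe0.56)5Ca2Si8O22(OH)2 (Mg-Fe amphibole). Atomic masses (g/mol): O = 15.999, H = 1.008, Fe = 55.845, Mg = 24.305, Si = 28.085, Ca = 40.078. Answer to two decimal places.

Formula mass = 900.665 g/mol.
8 Si → 8.0000 mol SiO2 per formula unit; M(SiO2) = 60.083, so SiO2 mass = 480.664 g.
480.664/900.665 × 100 = 53.37 wt%.

53.37 wt%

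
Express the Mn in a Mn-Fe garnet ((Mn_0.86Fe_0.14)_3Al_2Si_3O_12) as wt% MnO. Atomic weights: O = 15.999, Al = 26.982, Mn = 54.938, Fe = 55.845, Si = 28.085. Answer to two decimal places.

36.94 wt%

Formula mass = 495.402 g/mol.
2.58 Mn → 2.5800 mol MnO per formula unit; M(MnO) = 70.937, so MnO mass = 183.017 g.
183.017/495.402 × 100 = 36.94 wt%.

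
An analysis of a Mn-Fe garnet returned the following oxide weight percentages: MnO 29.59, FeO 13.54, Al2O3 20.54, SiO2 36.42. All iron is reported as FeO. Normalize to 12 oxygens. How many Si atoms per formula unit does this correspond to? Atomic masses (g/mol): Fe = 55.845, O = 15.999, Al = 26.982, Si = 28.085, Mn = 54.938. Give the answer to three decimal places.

MnO: 29.59/70.937 = 0.41713 mol → 0.41713 mol Mn, 0.41713 mol O.
FeO: 13.54/71.844 = 0.18846 mol → 0.18846 mol Fe, 0.18846 mol O.
Al2O3: 20.54/101.961 = 0.20145 mol → 0.40290 mol Al, 0.60435 mol O.
SiO2: 36.42/60.083 = 0.60616 mol → 0.60616 mol Si, 1.21232 mol O.
Total oxygen = 2.42226 mol. Normalization factor = 12/2.42226 = 4.95405.
Si per 12 O = 0.60616 × 4.95405 = 3.003.

3.003 Si apfu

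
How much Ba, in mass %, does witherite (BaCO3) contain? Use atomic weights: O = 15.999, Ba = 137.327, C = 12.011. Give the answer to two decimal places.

69.59 mass %

M(BaCO3) = 197.335 g/mol.
Ba contributes 1 × 137.327 = 137.327 g per mole.
137.327/197.335 = 0.6959 → 69.59%.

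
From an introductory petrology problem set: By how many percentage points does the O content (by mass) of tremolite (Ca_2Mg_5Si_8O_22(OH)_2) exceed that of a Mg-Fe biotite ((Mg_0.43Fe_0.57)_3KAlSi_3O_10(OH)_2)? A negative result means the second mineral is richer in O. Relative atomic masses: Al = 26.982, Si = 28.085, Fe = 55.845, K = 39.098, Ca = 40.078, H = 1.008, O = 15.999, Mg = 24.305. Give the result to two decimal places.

First mineral: 383.976 g O in 812.353 g formula = 47.27 wt% O.
Second mineral: 191.988 g O in 471.187 g formula = 40.75 wt% O.
47.27% − 40.75% gives a difference of 6.52 percentage points.

6.52 percentage points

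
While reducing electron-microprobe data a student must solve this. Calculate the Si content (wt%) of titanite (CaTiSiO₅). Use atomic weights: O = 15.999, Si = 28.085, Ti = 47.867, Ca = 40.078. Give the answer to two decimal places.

14.33 wt%

Molar mass of CaTiSiO₅: 1·40.078 + 1·47.867 + 1·28.085 + 5·15.999 = 196.025 g/mol.
Mass of Si per formula unit: 1 × 28.085 = 28.085 g.
Weight fraction Si = 28.085 / 196.025 = 0.1433.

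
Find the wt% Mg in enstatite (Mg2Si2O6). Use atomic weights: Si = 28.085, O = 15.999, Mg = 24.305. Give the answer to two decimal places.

M(Mg2Si2O6) = 200.774 g/mol.
Mg contributes 2 × 24.305 = 48.610 g per mole.
48.610/200.774 = 0.2421 → 24.21%.

24.21 weight percent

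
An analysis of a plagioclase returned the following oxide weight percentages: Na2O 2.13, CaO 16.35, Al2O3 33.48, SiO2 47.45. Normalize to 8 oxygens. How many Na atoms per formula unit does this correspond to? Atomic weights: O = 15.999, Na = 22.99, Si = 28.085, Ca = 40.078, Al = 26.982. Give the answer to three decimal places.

2.13 wt% Na2O ÷ 61.979 g/mol = 0.03437 mol, giving 0.06874 Na and 0.03437 O.
16.35 wt% CaO ÷ 56.077 g/mol = 0.29156 mol, giving 0.29156 Ca and 0.29156 O.
33.48 wt% Al2O3 ÷ 101.961 g/mol = 0.32836 mol, giving 0.65672 Al and 0.98508 O.
47.45 wt% SiO2 ÷ 60.083 g/mol = 0.78974 mol, giving 0.78974 Si and 1.57948 O.
Oxygen sums to 2.89049; scaling by 8/2.89049 = 2.76770 puts the formula on 8 O.
Na: 0.06874 × 2.76770 = 0.190 atoms per formula unit.

0.190 Na apfu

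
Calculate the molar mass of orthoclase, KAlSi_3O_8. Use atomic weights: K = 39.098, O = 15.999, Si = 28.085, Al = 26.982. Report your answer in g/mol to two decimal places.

278.33 g/mol

K: 1 × 39.098 = 39.0980
Al: 1 × 26.982 = 26.9820
Si: 3 × 28.085 = 84.2550
O: 8 × 15.999 = 127.9920
Summing the contributions gives the formula mass.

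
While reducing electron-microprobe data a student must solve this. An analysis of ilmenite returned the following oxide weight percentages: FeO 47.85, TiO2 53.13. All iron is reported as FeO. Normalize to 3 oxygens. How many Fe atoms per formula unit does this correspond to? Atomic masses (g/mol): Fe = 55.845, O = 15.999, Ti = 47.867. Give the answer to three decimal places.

FeO (M=71.844): mol = 0.66603; Fe = 0.66603, O = 0.66603.
TiO2 (M=79.865): mol = 0.66525; Ti = 0.66525, O = 1.33050.
ΣO = 1.99653; factor = 3/ΣO = 1.50261.
Fe apfu = 0.66603 × 1.50261 = 1.001.

1.001 Fe apfu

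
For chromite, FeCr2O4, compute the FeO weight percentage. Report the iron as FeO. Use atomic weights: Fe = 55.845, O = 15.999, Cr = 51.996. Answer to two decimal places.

Formula mass = 223.833 g/mol.
1 Fe → 1.0000 mol FeO per formula unit; M(FeO) = 71.844, so FeO mass = 71.844 g.
71.844/223.833 × 100 = 32.10 wt%.

32.10 wt%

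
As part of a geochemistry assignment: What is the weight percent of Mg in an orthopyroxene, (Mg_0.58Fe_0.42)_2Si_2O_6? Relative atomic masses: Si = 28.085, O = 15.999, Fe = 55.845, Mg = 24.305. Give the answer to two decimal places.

12.41 mass %

Formula mass = 1.16·24.305 + 0.84·55.845 + 2·28.085 + 6·15.999 = 227.268 g/mol, of which 28.194 g is Mg.
So Mg makes up 28.194/227.268 = 0.1241 of the mass, i.e. 12.41%.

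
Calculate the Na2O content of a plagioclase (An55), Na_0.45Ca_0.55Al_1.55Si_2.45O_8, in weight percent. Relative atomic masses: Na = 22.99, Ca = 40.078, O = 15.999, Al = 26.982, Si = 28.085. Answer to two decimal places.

5.15 wt%

M(Na_0.45Ca_0.55Al_1.55Si_2.45O_8) = 271.011 g/mol; M(Na2O) = 61.979 g/mol.
Moles Na2O per formula unit = 0.45 Na ÷ 2 = 0.2250.
Na2O fraction = (0.2250 × 61.979) / 271.011 = 13.945/271.011 = 0.0515.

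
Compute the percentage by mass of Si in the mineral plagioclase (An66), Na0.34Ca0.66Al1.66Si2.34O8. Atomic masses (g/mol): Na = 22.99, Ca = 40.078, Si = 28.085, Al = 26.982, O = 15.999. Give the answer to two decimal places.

24.09 mass %

Molar mass of Na0.34Ca0.66Al1.66Si2.34O8: 0.34×22.99 + 0.66×40.078 + 1.66×26.982 + 2.34×28.085 + 8×15.999 = 272.769 g/mol.
Mass of Si per formula unit: 2.34 × 28.085 = 65.719 g.
Weight fraction Si = 65.719 / 272.769 = 0.2409.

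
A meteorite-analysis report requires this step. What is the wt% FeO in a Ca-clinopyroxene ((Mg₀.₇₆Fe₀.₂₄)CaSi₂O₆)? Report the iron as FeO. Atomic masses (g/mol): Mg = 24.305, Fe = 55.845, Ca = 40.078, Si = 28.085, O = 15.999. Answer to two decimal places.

M((Mg₀.₇₆Fe₀.₂₄)CaSi₂O₆) = 224.117 g/mol; M(FeO) = 71.844 g/mol.
Moles FeO per formula unit = 0.24 Fe ÷ 1 = 0.2400.
FeO fraction = (0.2400 × 71.844) / 224.117 = 17.243/224.117 = 0.0769.

7.69 wt%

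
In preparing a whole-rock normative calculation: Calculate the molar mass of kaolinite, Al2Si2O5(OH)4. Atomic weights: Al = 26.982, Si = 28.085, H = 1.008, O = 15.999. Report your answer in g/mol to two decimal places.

258.16 g/mol

Al: 2 × 26.982 = 53.9640
Si: 2 × 28.085 = 56.1700
O: 9 × 15.999 = 143.9910
H: 4 × 1.008 = 4.0320
Summing the contributions gives the formula mass.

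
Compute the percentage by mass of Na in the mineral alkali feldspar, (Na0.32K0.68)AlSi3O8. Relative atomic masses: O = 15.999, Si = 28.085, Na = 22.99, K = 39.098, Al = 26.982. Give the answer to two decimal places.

Molar mass of (Na0.32K0.68)AlSi3O8: 0.32·22.99 + 0.68·39.098 + 1·26.982 + 3·28.085 + 8·15.999 = 273.172 g/mol.
Mass of Na per formula unit: 0.32 × 22.99 = 7.357 g.
Weight fraction Na = 7.357 / 273.172 = 0.0269.

2.69 wt%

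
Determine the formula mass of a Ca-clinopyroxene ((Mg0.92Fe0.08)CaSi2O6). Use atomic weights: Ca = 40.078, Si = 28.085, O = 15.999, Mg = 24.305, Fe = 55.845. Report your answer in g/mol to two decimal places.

219.07 g/mol

Mg: 0.92 × 24.305 = 22.3606
Fe: 0.08 × 55.845 = 4.4676
Ca: 1 × 40.078 = 40.0780
Si: 2 × 28.085 = 56.1700
O: 6 × 15.999 = 95.9940
Summing the contributions gives the formula mass.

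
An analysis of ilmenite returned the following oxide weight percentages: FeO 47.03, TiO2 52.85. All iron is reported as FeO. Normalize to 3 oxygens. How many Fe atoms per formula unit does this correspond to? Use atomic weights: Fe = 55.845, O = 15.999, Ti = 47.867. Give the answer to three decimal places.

FeO: 47.03/71.844 = 0.65461 mol → 0.65461 mol Fe, 0.65461 mol O.
TiO2: 52.85/79.865 = 0.66174 mol → 0.66174 mol Ti, 1.32348 mol O.
Total oxygen = 1.97809 mol. Normalization factor = 3/1.97809 = 1.51661.
Fe per 3 O = 0.65461 × 1.51661 = 0.993.

0.993 Fe apfu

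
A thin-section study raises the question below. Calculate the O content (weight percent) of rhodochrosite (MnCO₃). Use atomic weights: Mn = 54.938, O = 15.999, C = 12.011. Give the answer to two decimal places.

Molar mass of MnCO₃: 1*54.938 + 1*12.011 + 3*15.999 = 114.946 g/mol.
Mass of O per formula unit: 3 × 15.999 = 47.997 g.
Weight fraction O = 47.997 / 114.946 = 0.4176.

41.76 weight percent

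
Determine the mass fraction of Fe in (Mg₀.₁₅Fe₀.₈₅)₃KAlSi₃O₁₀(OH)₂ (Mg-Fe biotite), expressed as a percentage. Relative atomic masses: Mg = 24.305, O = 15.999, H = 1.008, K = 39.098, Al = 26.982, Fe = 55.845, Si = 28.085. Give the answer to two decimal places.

Molar mass of (Mg₀.₁₅Fe₀.₈₅)₃KAlSi₃O₁₀(OH)₂: 0.45*24.305 + 2.55*55.845 + 1*39.098 + 1*26.982 + 3*28.085 + 12*15.999 + 2*1.008 = 497.681 g/mol.
Mass of Fe per formula unit: 2.55 × 55.845 = 142.405 g.
Weight fraction Fe = 142.405 / 497.681 = 0.2861.

28.61 wt%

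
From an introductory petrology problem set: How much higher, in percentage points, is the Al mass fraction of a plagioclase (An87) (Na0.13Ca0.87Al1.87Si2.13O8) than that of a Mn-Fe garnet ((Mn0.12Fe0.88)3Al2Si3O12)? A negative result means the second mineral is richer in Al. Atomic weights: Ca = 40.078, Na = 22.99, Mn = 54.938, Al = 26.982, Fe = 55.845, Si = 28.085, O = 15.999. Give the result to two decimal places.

First mineral: 50.456 g Al in 276.126 g formula = 18.27 wt% Al.
Second mineral: 53.964 g Al in 497.415 g formula = 10.85 wt% Al.
18.27% − 10.85% gives a difference of 7.42 percentage points.

7.42 percentage points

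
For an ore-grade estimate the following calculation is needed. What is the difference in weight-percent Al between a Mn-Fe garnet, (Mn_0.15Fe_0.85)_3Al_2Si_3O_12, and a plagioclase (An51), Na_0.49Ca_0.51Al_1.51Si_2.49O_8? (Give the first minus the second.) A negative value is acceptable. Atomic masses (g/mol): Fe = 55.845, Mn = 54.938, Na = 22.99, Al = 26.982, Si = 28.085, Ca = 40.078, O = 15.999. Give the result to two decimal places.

M((Mn_0.15Fe_0.85)_3Al_2Si_3O_12) = 497.334 g/mol, so wt% Al = 53.964/497.334 × 100 = 10.85%.
M(Na_0.49Ca_0.51Al_1.51Si_2.49O_8) = 270.371 g/mol, so wt% Al = 40.743/270.371 × 100 = 15.07%.
10.85 − 15.07 = -4.22 pp.

-4.22 percentage points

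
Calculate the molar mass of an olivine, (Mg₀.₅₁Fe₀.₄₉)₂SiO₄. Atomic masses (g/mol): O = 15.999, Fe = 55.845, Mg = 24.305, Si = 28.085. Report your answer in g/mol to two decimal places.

M = 1.02×24.305 + 0.98×55.845 + 1×28.085 + 4×15.999

171.60 g/mol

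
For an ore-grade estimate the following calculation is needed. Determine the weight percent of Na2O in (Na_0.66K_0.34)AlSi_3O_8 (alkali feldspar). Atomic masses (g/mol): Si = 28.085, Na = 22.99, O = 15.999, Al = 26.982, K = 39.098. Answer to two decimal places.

7.64 wt%

Formula mass = 267.696 g/mol.
0.66 Na → 0.3300 mol Na2O per formula unit; M(Na2O) = 61.979, so Na2O mass = 20.453 g.
20.453/267.696 × 100 = 7.64 wt%.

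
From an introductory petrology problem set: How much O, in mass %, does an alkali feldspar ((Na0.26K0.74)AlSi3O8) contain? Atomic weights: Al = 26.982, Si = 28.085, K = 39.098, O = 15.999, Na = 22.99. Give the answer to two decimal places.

Molar mass of (Na0.26K0.74)AlSi3O8: 0.26×22.99 + 0.74×39.098 + 1×26.982 + 3×28.085 + 8×15.999 = 274.139 g/mol.
Mass of O per formula unit: 8 × 15.999 = 127.992 g.
Weight fraction O = 127.992 / 274.139 = 0.4669.

46.69 mass %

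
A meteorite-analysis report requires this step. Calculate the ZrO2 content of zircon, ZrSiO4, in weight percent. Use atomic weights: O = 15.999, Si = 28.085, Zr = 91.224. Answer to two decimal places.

M(ZrSiO4) = 183.305 g/mol; M(ZrO2) = 123.222 g/mol.
Moles ZrO2 per formula unit = 1 Zr ÷ 1 = 1.0000.
ZrO2 fraction = (1.0000 × 123.222) / 183.305 = 123.222/183.305 = 0.6722.

67.22 wt%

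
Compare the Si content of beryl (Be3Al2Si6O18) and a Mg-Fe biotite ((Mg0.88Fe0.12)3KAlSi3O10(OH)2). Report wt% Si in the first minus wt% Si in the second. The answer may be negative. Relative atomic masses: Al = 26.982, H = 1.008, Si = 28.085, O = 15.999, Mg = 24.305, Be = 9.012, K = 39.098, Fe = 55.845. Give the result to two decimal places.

M(Be3Al2Si6O18) = 537.492 g/mol, so wt% Si = 168.510/537.492 × 100 = 31.35%.
M((Mg0.88Fe0.12)3KAlSi3O10(OH)2) = 428.608 g/mol, so wt% Si = 84.255/428.608 × 100 = 19.66%.
31.35 − 19.66 = 11.69 pp.

11.69 percentage points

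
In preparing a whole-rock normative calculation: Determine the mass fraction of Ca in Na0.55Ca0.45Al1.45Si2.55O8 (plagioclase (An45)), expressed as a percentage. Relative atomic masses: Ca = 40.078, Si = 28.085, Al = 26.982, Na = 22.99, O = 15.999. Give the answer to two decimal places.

6.69 mass %

M(Na0.55Ca0.45Al1.45Si2.55O8) = 269.412 g/mol.
Ca contributes 0.45 × 40.078 = 18.035 g per mole.
18.035/269.412 = 0.0669 → 6.69%.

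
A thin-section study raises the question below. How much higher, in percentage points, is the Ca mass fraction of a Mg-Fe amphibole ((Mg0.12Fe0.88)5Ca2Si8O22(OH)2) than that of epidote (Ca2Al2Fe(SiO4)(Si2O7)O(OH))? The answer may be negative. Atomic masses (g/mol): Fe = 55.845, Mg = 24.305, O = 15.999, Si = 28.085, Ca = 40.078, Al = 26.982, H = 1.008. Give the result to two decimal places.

First mineral: 80.156 g Ca in 951.129 g formula = 8.43 wt% Ca.
Second mineral: 80.156 g Ca in 483.215 g formula = 16.59 wt% Ca.
8.43% − 16.59% gives a difference of -8.16 percentage points.

-8.16 percentage points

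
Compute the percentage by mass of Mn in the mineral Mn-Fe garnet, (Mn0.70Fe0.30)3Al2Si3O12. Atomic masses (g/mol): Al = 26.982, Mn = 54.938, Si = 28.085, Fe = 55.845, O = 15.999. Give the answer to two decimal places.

Molar mass of (Mn0.70Fe0.30)3Al2Si3O12: 2.10*54.938 + 0.90*55.845 + 2*26.982 + 3*28.085 + 12*15.999 = 495.837 g/mol.
Mass of Mn per formula unit: 2.10 × 54.938 = 115.370 g.
Weight fraction Mn = 115.370 / 495.837 = 0.2327.

23.27 mass %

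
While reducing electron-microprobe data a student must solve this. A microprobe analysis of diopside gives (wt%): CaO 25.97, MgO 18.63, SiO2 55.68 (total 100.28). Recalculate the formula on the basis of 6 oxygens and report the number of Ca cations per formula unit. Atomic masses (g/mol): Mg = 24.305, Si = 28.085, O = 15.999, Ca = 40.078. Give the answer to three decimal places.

CaO: 25.97/56.077 = 0.46311 mol → 0.46311 mol Ca, 0.46311 mol O.
MgO: 18.63/40.304 = 0.46224 mol → 0.46224 mol Mg, 0.46224 mol O.
SiO2: 55.68/60.083 = 0.92672 mol → 0.92672 mol Si, 1.85344 mol O.
Total oxygen = 2.77879 mol. Normalization factor = 6/2.77879 = 2.15921.
Ca per 6 O = 0.46311 × 2.15921 = 1.000.

1.000 Ca apfu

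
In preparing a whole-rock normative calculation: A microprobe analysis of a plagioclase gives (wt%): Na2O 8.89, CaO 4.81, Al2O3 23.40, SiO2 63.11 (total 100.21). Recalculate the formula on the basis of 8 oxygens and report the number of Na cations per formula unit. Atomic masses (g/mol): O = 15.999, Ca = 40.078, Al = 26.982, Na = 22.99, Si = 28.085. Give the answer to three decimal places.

0.760 Na apfu

Na2O (M=61.979): mol = 0.14344; Na = 0.28688, O = 0.14344.
CaO (M=56.077): mol = 0.08577; Ca = 0.08577, O = 0.08577.
Al2O3 (M=101.961): mol = 0.22950; Al = 0.45900, O = 0.68850.
SiO2 (M=60.083): mol = 1.05038; Si = 1.05038, O = 2.10076.
ΣO = 3.01847; factor = 8/ΣO = 2.65035.
Na apfu = 0.28688 × 2.65035 = 0.760.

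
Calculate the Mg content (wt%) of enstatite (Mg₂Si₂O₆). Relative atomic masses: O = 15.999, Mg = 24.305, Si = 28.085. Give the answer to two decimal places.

Molar mass of Mg₂Si₂O₆: 2*24.305 + 2*28.085 + 6*15.999 = 200.774 g/mol.
Mass of Mg per formula unit: 2 × 24.305 = 48.610 g.
Weight fraction Mg = 48.610 / 200.774 = 0.2421.

24.21 wt%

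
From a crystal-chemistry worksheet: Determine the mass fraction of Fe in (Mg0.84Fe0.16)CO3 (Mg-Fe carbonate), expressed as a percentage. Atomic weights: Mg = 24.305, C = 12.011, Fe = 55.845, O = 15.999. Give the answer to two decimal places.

M((Mg0.84Fe0.16)CO3) = 89.359 g/mol.
Fe contributes 0.16 × 55.845 = 8.935 g per mole.
8.935/89.359 = 0.1000 → 10.00%.

10.00 mass %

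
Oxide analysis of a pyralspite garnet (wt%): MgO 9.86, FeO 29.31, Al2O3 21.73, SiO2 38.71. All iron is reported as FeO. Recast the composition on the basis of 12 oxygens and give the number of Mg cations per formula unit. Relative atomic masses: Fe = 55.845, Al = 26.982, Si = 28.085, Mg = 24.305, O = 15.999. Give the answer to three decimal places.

1.138 Mg apfu

MgO: 9.86/40.304 = 0.24464 mol → 0.24464 mol Mg, 0.24464 mol O.
FeO: 29.31/71.844 = 0.40797 mol → 0.40797 mol Fe, 0.40797 mol O.
Al2O3: 21.73/101.961 = 0.21312 mol → 0.42624 mol Al, 0.63936 mol O.
SiO2: 38.71/60.083 = 0.64428 mol → 0.64428 mol Si, 1.28856 mol O.
Total oxygen = 2.58053 mol. Normalization factor = 12/2.58053 = 4.65021.
Mg per 12 O = 0.24464 × 4.65021 = 1.138.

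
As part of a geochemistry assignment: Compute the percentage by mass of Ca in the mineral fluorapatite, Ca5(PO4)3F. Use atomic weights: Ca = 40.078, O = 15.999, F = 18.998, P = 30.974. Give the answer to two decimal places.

39.74 mass %

Molar mass of Ca5(PO4)3F: 5*40.078 + 3*30.974 + 12*15.999 + 1*18.998 = 504.298 g/mol.
Mass of Ca per formula unit: 5 × 40.078 = 200.390 g.
Weight fraction Ca = 200.390 / 504.298 = 0.3974.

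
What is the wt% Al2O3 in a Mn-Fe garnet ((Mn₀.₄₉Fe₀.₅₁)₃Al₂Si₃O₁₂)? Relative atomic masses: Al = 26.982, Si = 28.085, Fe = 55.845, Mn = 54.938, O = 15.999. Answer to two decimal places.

Formula mass = 496.409 g/mol.
2 Al → 1.0000 mol Al2O3 per formula unit; M(Al2O3) = 101.961, so Al2O3 mass = 101.961 g.
101.961/496.409 × 100 = 20.54 wt%.

20.54 wt%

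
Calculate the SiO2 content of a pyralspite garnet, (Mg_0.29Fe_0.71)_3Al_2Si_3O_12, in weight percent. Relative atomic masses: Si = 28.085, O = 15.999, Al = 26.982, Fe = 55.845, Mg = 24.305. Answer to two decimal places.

Formula mass = 470.302 g/mol.
3 Si → 3.0000 mol SiO2 per formula unit; M(SiO2) = 60.083, so SiO2 mass = 180.249 g.
180.249/470.302 × 100 = 38.33 wt%.

38.33 wt%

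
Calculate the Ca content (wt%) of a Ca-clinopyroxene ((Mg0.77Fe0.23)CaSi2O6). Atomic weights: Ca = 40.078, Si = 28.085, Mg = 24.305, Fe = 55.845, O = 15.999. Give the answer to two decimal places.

17.91 wt%

Molar mass of (Mg0.77Fe0.23)CaSi2O6: 0.77×24.305 + 0.23×55.845 + 1×40.078 + 2×28.085 + 6×15.999 = 223.801 g/mol.
Mass of Ca per formula unit: 1 × 40.078 = 40.078 g.
Weight fraction Ca = 40.078 / 223.801 = 0.1791.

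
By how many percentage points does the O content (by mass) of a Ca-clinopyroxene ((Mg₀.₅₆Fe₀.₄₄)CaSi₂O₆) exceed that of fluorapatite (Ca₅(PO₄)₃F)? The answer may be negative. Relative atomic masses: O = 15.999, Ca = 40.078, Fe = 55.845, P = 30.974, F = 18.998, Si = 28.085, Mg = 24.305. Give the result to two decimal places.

3.59 percentage points

First mineral: 95.994 g O in 230.425 g formula = 41.66 wt% O.
Second mineral: 191.988 g O in 504.298 g formula = 38.07 wt% O.
41.66% − 38.07% gives a difference of 3.59 percentage points.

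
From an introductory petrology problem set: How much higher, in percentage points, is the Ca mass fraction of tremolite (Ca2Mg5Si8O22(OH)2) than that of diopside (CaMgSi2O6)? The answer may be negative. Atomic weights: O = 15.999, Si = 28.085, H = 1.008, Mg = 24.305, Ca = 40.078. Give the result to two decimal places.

-8.64 percentage points

Ca in Ca2Mg5Si8O22(OH)2: molar mass 812.353 g/mol; 2×40.078 = 80.156 g → 9.87 wt%.
Ca in CaMgSi2O6: molar mass 216.547 g/mol; 1×40.078 = 40.078 g → 18.51 wt%.
Difference = 9.87 − 18.51 = -8.64 percentage points.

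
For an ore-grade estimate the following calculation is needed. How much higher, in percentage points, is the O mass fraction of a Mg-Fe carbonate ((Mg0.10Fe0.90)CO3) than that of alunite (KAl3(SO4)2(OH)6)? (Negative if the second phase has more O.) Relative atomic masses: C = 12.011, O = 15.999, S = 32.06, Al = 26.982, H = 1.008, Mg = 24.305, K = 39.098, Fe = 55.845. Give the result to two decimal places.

-11.49 percentage points

First mineral: 47.997 g O in 112.699 g formula = 42.59 wt% O.
Second mineral: 223.986 g O in 414.198 g formula = 54.08 wt% O.
42.59% − 54.08% gives a difference of -11.49 percentage points.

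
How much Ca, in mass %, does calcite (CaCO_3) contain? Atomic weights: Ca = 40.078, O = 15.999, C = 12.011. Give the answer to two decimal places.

40.04 mass %

M(CaCO_3) = 100.086 g/mol.
Ca contributes 1 × 40.078 = 40.078 g per mole.
40.078/100.086 = 0.4004 → 40.04%.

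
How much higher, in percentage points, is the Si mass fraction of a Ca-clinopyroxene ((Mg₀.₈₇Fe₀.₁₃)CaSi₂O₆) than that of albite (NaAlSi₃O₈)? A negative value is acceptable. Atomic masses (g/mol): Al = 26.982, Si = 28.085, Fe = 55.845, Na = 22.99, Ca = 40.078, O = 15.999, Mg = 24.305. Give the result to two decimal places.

-6.67 percentage points

First mineral: 56.170 g Si in 220.647 g formula = 25.46 wt% Si.
Second mineral: 84.255 g Si in 262.219 g formula = 32.13 wt% Si.
25.46% − 32.13% gives a difference of -6.67 percentage points.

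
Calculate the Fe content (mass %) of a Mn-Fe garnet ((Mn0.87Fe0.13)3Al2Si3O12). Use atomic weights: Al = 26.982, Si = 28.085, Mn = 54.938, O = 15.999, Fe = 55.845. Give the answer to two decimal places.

4.40 mass %

M((Mn0.87Fe0.13)3Al2Si3O12) = 495.375 g/mol.
Fe contributes 0.39 × 55.845 = 21.780 g per mole.
21.780/495.375 = 0.0440 → 4.40%.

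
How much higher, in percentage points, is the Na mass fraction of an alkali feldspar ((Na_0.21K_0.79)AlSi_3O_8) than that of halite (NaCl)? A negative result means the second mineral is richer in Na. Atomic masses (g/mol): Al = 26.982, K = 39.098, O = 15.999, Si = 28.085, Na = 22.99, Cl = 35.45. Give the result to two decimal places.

-37.58 percentage points

M((Na_0.21K_0.79)AlSi_3O_8) = 274.944 g/mol, so wt% Na = 4.828/274.944 × 100 = 1.76%.
M(NaCl) = 58.440 g/mol, so wt% Na = 22.990/58.440 × 100 = 39.34%.
1.76 − 39.34 = -37.58 pp.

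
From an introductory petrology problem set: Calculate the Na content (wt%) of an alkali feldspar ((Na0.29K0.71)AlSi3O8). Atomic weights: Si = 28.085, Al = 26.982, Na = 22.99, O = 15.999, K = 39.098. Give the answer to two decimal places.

M((Na0.29K0.71)AlSi3O8) = 273.656 g/mol.
Na contributes 0.29 × 22.99 = 6.667 g per mole.
6.667/273.656 = 0.0244 → 2.44%.

2.44 wt%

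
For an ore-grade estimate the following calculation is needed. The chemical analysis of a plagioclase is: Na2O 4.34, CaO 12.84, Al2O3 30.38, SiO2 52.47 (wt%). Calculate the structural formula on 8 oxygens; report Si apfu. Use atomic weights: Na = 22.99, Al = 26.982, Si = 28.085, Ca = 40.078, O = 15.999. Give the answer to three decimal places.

4.34 wt% Na2O ÷ 61.979 g/mol = 0.07002 mol, giving 0.14004 Na and 0.07002 O.
12.84 wt% CaO ÷ 56.077 g/mol = 0.22897 mol, giving 0.22897 Ca and 0.22897 O.
30.38 wt% Al2O3 ÷ 101.961 g/mol = 0.29796 mol, giving 0.59592 Al and 0.89388 O.
52.47 wt% SiO2 ÷ 60.083 g/mol = 0.87329 mol, giving 0.87329 Si and 1.74658 O.
Oxygen sums to 2.93945; scaling by 8/2.93945 = 2.72160 puts the formula on 8 O.
Si: 0.87329 × 2.72160 = 2.377 atoms per formula unit.

2.377 Si apfu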